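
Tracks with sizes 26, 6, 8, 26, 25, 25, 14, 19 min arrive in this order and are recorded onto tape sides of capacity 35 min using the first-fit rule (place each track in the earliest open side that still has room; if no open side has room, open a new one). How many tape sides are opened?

5

  26 → side 1 (new)  [load 26/35]
  6 → side 1  [load 32/35]
  8 → side 2 (new)  [load 8/35]
  26 → side 2  [load 34/35]
  25 → side 3 (new)  [load 25/35]
  25 → side 4 (new)  [load 25/35]
  14 → side 5 (new)  [load 14/35]
  19 → side 5  [load 33/35]
5 tape sides opened.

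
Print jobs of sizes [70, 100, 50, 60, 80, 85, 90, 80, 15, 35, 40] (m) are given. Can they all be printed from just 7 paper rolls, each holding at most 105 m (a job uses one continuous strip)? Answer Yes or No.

No

Total = 705 m; ⌈705/105⌉ = 7.
The bound of 7 does not rule out 7, but exhaustive search shows no assignment into 7 paper rolls of capacity 105 m exists — the minimum is 8.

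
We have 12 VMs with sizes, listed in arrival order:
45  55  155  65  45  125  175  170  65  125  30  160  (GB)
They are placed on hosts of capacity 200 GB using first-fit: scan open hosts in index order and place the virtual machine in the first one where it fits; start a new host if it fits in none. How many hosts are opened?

  45 → host 1 (new)  [load 45/200]
  55 → host 1  [load 100/200]
  155 → host 2 (new)  [load 155/200]
  65 → host 1  [load 165/200]
  45 → host 2  [load 200/200]
  125 → host 3 (new)  [load 125/200]
  175 → host 4 (new)  [load 175/200]
  170 → host 5 (new)  [load 170/200]
  65 → host 3  [load 190/200]
  125 → host 6 (new)  [load 125/200]
  30 → host 1  [load 195/200]
  160 → host 7 (new)  [load 160/200]
7 hosts opened.

7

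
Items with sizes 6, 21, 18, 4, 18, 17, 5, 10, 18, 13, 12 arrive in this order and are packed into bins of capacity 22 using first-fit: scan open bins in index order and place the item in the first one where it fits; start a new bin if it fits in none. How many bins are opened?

8

  6 → bin 1 (new)  [load 6/22]
  21 → bin 2 (new)  [load 21/22]
  18 → bin 3 (new)  [load 18/22]
  4 → bin 1  [load 10/22]
  18 → bin 4 (new)  [load 18/22]
  17 → bin 5 (new)  [load 17/22]
  5 → bin 1  [load 15/22]
  10 → bin 6 (new)  [load 10/22]
  18 → bin 7 (new)  [load 18/22]
  13 → bin 8 (new)  [load 13/22]
  12 → bin 6  [load 22/22]
8 bins opened.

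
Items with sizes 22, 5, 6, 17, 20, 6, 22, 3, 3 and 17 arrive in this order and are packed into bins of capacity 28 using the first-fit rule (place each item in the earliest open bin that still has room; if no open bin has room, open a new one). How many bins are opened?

  22 → bin 1 (new)  [load 22/28]
  5 → bin 1  [load 27/28]
  6 → bin 2 (new)  [load 6/28]
  17 → bin 2  [load 23/28]
  20 → bin 3 (new)  [load 20/28]
  6 → bin 3  [load 26/28]
  22 → bin 4 (new)  [load 22/28]
  3 → bin 2  [load 26/28]
  3 → bin 4  [load 25/28]
  17 → bin 5 (new)  [load 17/28]
5 bins opened.

5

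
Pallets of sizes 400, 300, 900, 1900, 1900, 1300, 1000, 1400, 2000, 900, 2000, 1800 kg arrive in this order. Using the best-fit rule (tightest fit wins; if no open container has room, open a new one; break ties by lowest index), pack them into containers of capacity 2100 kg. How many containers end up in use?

9

  400 → container 1 (new)  [load 400/2100]
  300 → container 1  [load 700/2100]
  900 → container 1  [load 1600/2100]
  1900 → container 2 (new)  [load 1900/2100]
  1900 → container 3 (new)  [load 1900/2100]
  1300 → container 4 (new)  [load 1300/2100]
  1000 → container 5 (new)  [load 1000/2100]
  1400 → container 6 (new)  [load 1400/2100]
  2000 → container 7 (new)  [load 2000/2100]
  900 → container 5  [load 1900/2100]
  2000 → container 8 (new)  [load 2000/2100]
  1800 → container 9 (new)  [load 1800/2100]
9 containers opened.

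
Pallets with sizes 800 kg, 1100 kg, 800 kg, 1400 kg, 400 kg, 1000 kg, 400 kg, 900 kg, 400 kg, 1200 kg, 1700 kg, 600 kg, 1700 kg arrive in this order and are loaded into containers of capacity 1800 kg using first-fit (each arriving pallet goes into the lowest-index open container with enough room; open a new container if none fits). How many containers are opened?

8

  800 → container 1 (new)  [load 800/1800]
  1100 → container 2 (new)  [load 1100/1800]
  800 → container 1  [load 1600/1800]
  1400 → container 3 (new)  [load 1400/1800]
  400 → container 2  [load 1500/1800]
  1000 → container 4 (new)  [load 1000/1800]
  400 → container 3  [load 1800/1800]
  900 → container 5 (new)  [load 900/1800]
  400 → container 4  [load 1400/1800]
  1200 → container 6 (new)  [load 1200/1800]
  1700 → container 7 (new)  [load 1700/1800]
  600 → container 5  [load 1500/1800]
  1700 → container 8 (new)  [load 1700/1800]
8 containers opened.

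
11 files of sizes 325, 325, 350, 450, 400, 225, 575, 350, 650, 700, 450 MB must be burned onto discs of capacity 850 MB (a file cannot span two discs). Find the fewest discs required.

Total = 700 + 650 + 575 + 450 + 450 + 400 + 350 + 350 + 325 + 325 + 225 = 4800 MB.
Lower bound: ⌈4800/850⌉ = 6 discs.
A packing using 7 discs:
  disc 1: 700 = 700
  disc 2: 650 = 650
  disc 3: 575 + 225 = 800
  disc 4: 450 + 400 = 850
  disc 5: 450 + 350 = 800
  disc 6: 350 + 325 = 675
  disc 7: 325 = 325
No arrangement into 6 discs stays within capacity, so 7 is optimal.

7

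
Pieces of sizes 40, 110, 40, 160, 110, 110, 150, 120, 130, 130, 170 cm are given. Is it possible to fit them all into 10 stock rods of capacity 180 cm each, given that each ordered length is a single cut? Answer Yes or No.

A valid assignment using 9 stock rods:
  stock rod 1: 170 = 170
  stock rod 2: 160 = 160
  stock rod 3: 150 = 150
  stock rod 4: 130 + 40 = 170
  stock rod 5: 130 + 40 = 170
  stock rod 6: 120 = 120
  stock rod 7: 110 = 110
  stock rod 8: 110 = 110
  stock rod 9: 110 = 110
That uses only 9 ≤ 10, so 10 stock rods are enough.

Yes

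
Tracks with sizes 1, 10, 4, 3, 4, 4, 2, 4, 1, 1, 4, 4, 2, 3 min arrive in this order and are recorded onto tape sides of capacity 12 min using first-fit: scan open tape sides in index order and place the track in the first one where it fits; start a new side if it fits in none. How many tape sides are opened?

4

  1 → side 1 (new)  [load 1/12]
  10 → side 1  [load 11/12]
  4 → side 2 (new)  [load 4/12]
  3 → side 2  [load 7/12]
  4 → side 2  [load 11/12]
  4 → side 3 (new)  [load 4/12]
  2 → side 3  [load 6/12]
  4 → side 3  [load 10/12]
  1 → side 1  [load 12/12]
  1 → side 2  [load 12/12]
  4 → side 4 (new)  [load 4/12]
  4 → side 4  [load 8/12]
  2 → side 3  [load 12/12]
  3 → side 4  [load 11/12]
4 tape sides opened.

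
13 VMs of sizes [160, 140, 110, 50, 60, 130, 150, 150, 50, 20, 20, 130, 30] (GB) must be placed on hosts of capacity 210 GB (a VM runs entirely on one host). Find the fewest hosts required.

7

Total = 160 + 150 + 150 + 140 + 130 + 130 + 110 + 60 + 50 + 50 + 30 + 20 + 20 = 1200 GB.
Lower bound: ⌈1200/210⌉ = 6 hosts.
Also, 7 VMs each exceed 105 GB, and no two of those can share a host, so at least 7 hosts are needed.
A packing using 7 hosts:
  host 1: 160 + 50 = 210
  host 2: 150 + 60 = 210
  host 3: 150 + 50 = 200
  host 4: 140 + 30 + 20 + 20 = 210
  host 5: 130 = 130
  host 6: 130 = 130
  host 7: 110 = 110
This matches the lower bound, so 7 is optimal.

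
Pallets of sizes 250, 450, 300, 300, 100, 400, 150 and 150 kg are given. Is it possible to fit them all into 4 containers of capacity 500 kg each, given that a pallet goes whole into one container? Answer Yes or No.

No

Total = 2100 kg; ⌈2100/500⌉ = 5.
At least 5 containers are required, but only 4 are allowed.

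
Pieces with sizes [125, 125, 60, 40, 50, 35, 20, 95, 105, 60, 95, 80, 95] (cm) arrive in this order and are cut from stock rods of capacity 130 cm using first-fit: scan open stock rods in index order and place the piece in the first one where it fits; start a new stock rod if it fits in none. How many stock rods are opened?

10

  125 → stock rod 1 (new)  [load 125/130]
  125 → stock rod 2 (new)  [load 125/130]
  60 → stock rod 3 (new)  [load 60/130]
  40 → stock rod 3  [load 100/130]
  50 → stock rod 4 (new)  [load 50/130]
  35 → stock rod 4  [load 85/130]
  20 → stock rod 3  [load 120/130]
  95 → stock rod 5 (new)  [load 95/130]
  105 → stock rod 6 (new)  [load 105/130]
  60 → stock rod 7 (new)  [load 60/130]
  95 → stock rod 8 (new)  [load 95/130]
  80 → stock rod 9 (new)  [load 80/130]
  95 → stock rod 10 (new)  [load 95/130]
10 stock rods opened.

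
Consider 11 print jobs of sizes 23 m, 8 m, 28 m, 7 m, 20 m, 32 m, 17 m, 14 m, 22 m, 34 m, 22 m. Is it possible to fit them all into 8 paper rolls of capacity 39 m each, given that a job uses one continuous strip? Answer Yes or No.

Yes

A valid assignment using 7 paper rolls:
  roll 1: 34 = 34
  roll 2: 32 + 7 = 39
  roll 3: 28 + 8 = 36
  roll 4: 23 + 14 = 37
  roll 5: 22 + 17 = 39
  roll 6: 22 = 22
  roll 7: 20 = 20
That uses only 7 ≤ 8, so 8 paper rolls are enough.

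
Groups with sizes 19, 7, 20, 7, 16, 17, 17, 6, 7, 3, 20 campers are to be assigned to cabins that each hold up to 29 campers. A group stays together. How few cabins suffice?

Total = 20 + 20 + 19 + 17 + 17 + 16 + 7 + 7 + 7 + 6 + 3 = 139 campers.
Lower bound: ⌈139/29⌉ = 5 cabins.
Also, 6 groups each exceed 29/2 campers, and no two of those can share a cabin, so at least 6 cabins are needed.
A packing using 6 cabins:
  cabin 1: 20 + 7 = 27
  cabin 2: 20 + 7 = 27
  cabin 3: 19 + 7 + 3 = 29
  cabin 4: 17 + 6 = 23
  cabin 5: 17 = 17
  cabin 6: 16 = 16
This matches the lower bound, so 6 is optimal.

6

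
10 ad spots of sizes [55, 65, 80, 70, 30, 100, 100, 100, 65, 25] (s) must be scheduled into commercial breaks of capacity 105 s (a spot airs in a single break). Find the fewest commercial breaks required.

8

Total = 100 + 100 + 100 + 80 + 70 + 65 + 65 + 55 + 30 + 25 = 690 s.
Lower bound: ⌈690/105⌉ = 7 commercial breaks.
Also, 8 ad spots each exceed 105/2 s, and no two of those can share a break, so at least 8 commercial breaks are needed.
A packing using 8 commercial breaks:
  break 1: 100 = 100
  break 2: 100 = 100
  break 3: 100 = 100
  break 4: 80 + 25 = 105
  break 5: 70 + 30 = 100
  break 6: 65 = 65
  break 7: 65 = 65
  break 8: 55 = 55
This matches the lower bound, so 8 is optimal.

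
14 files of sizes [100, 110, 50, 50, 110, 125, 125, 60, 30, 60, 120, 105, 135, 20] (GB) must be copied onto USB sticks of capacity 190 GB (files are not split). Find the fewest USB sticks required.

Total = 135 + 125 + 125 + 120 + 110 + 110 + 105 + 100 + 60 + 60 + 50 + 50 + 30 + 20 = 1200 GB.
Lower bound: ⌈1200/190⌉ = 7 USB sticks.
Also, 8 files each exceed 95 GB, and no two of those can share a USB stick, so at least 8 USB sticks are needed.
A packing using 8 USB sticks:
  USB stick 1: 135 + 50 = 185
  USB stick 2: 125 + 60 = 185
  USB stick 3: 125 + 60 = 185
  USB stick 4: 120 + 50 + 20 = 190
  USB stick 5: 110 + 30 = 140
  USB stick 6: 110 = 110
  USB stick 7: 105 = 105
  USB stick 8: 100 = 100
This matches the lower bound, so 8 is optimal.

8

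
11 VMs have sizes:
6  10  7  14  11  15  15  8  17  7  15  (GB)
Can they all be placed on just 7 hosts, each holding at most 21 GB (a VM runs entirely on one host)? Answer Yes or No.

Yes

A valid assignment using 7 hosts:
  host 1: 17 = 17
  host 2: 15 + 6 = 21
  host 3: 15 = 15
  host 4: 15 = 15
  host 5: 14 + 7 = 21
  host 6: 11 + 10 = 21
  host 7: 8 + 7 = 15
Every load is within 21 GB, so 7 hosts suffice.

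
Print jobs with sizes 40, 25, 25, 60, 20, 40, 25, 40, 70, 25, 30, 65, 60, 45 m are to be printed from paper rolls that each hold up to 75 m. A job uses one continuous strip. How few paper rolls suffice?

9

Total = 70 + 65 + 60 + 60 + 45 + 40 + 40 + 40 + 30 + 25 + 25 + 25 + 25 + 20 = 570 m.
Lower bound: ⌈570/75⌉ = 8 paper rolls.
A packing using 9 paper rolls:
  roll 1: 70 = 70
  roll 2: 65 = 65
  roll 3: 60 = 60
  roll 4: 60 = 60
  roll 5: 45 + 30 = 75
  roll 6: 40 + 25 = 65
  roll 7: 40 + 25 = 65
  roll 8: 40 + 25 = 65
  roll 9: 25 + 20 = 45
No arrangement into 8 paper rolls stays within capacity, so 9 is optimal.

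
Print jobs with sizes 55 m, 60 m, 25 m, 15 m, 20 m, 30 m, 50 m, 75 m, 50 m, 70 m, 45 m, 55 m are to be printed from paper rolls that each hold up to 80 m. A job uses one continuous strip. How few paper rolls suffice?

Total = 75 + 70 + 60 + 55 + 55 + 50 + 50 + 45 + 30 + 25 + 20 + 15 = 550 m.
Lower bound: ⌈550/80⌉ = 7 paper rolls.
Also, 8 print jobs each exceed 40 m, and no two of those can share a roll, so at least 8 paper rolls are needed.
A packing using 8 paper rolls:
  roll 1: 75 = 75
  roll 2: 70 = 70
  roll 3: 60 + 20 = 80
  roll 4: 55 + 25 = 80
  roll 5: 55 + 15 = 70
  roll 6: 50 + 30 = 80
  roll 7: 50 = 50
  roll 8: 45 = 45
This matches the lower bound, so 8 is optimal.

8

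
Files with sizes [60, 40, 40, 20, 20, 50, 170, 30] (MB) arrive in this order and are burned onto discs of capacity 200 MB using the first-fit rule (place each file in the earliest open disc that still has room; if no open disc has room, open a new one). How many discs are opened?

  60 → disc 1 (new)  [load 60/200]
  40 → disc 1  [load 100/200]
  40 → disc 1  [load 140/200]
  20 → disc 1  [load 160/200]
  20 → disc 1  [load 180/200]
  50 → disc 2 (new)  [load 50/200]
  170 → disc 3 (new)  [load 170/200]
  30 → disc 2  [load 80/200]
3 discs opened.

3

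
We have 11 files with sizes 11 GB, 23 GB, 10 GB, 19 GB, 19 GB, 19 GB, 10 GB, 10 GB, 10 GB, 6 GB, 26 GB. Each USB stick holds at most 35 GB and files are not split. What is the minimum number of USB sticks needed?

6

Total = 26 + 23 + 19 + 19 + 19 + 11 + 10 + 10 + 10 + 10 + 6 = 163 GB.
Lower bound: ⌈163/35⌉ = 5 USB sticks.
A packing using 6 USB sticks:
  USB stick 1: 26 + 6 = 32
  USB stick 2: 23 + 11 = 34
  USB stick 3: 19 + 10 = 29
  USB stick 4: 19 + 10 = 29
  USB stick 5: 19 + 10 = 29
  USB stick 6: 10 = 10
No arrangement into 5 USB sticks stays within capacity, so 6 is optimal.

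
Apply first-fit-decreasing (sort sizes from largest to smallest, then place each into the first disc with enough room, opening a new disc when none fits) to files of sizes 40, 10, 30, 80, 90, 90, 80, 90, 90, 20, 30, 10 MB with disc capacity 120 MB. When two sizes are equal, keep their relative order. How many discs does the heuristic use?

6

Sorted descending: 90, 90, 90, 90, 80, 80, 40, 30, 30, 20, 10, 10.
  90 → disc 1 (new)  [load 90/120]
  90 → disc 2 (new)  [load 90/120]
  90 → disc 3 (new)  [load 90/120]
  90 → disc 4 (new)  [load 90/120]
  80 → disc 5 (new)  [load 80/120]
  80 → disc 6 (new)  [load 80/120]
  40 → disc 5  [load 120/120]
  30 → disc 1  [load 120/120]
  30 → disc 2  [load 120/120]
  20 → disc 3  [load 110/120]
  10 → disc 3  [load 120/120]
  10 → disc 4  [load 100/120]
6 discs opened.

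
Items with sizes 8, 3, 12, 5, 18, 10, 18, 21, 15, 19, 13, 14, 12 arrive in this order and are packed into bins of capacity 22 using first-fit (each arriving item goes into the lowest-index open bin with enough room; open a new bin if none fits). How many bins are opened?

  8 → bin 1 (new)  [load 8/22]
  3 → bin 1  [load 11/22]
  12 → bin 2 (new)  [load 12/22]
  5 → bin 1  [load 16/22]
  18 → bin 3 (new)  [load 18/22]
  10 → bin 2  [load 22/22]
  18 → bin 4 (new)  [load 18/22]
  21 → bin 5 (new)  [load 21/22]
  15 → bin 6 (new)  [load 15/22]
  19 → bin 7 (new)  [load 19/22]
  13 → bin 8 (new)  [load 13/22]
  14 → bin 9 (new)  [load 14/22]
  12 → bin 10 (new)  [load 12/22]
10 bins opened.

10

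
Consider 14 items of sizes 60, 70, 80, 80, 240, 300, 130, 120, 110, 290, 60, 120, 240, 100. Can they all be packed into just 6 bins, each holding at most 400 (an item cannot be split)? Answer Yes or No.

Yes

A valid assignment using 6 bins:
  bin 1: 300 + 100 = 400
  bin 2: 290 + 110 = 400
  bin 3: 240 + 130 = 370
  bin 4: 240 + 120 = 360
  bin 5: 120 + 80 + 80 + 70 = 350
  bin 6: 60 + 60 = 120
Every load is within 400, so 6 bins suffice.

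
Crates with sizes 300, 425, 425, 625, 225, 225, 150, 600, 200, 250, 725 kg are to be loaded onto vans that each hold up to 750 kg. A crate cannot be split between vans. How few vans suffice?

6

Total = 725 + 625 + 600 + 425 + 425 + 300 + 250 + 225 + 225 + 200 + 150 = 4150 kg.
Lower bound: ⌈4150/750⌉ = 6 vans.
A packing using 6 vans:
  van 1: 725 = 725
  van 2: 625 = 625
  van 3: 600 + 150 = 750
  van 4: 425 + 300 = 725
  van 5: 425 + 250 = 675
  van 6: 225 + 225 + 200 = 650
This matches the lower bound, so 6 is optimal.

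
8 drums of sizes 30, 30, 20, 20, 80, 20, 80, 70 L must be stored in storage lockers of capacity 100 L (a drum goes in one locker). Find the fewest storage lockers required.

4

Total = 80 + 80 + 70 + 30 + 30 + 20 + 20 + 20 = 350 L.
Lower bound: ⌈350/100⌉ = 4 storage lockers.
A packing using 4 storage lockers:
  locker 1: 80 + 20 = 100
  locker 2: 80 + 20 = 100
  locker 3: 70 + 30 = 100
  locker 4: 30 + 20 = 50
This matches the lower bound, so 4 is optimal.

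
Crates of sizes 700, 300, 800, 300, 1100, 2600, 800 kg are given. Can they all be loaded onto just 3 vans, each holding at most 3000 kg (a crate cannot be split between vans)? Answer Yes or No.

Yes

A valid assignment using 3 vans:
  van 1: 2600 + 300 = 2900
  van 2: 1100 + 800 + 800 + 300 = 3000
  van 3: 700 = 700
Every load is within 3000 kg, so 3 vans suffice.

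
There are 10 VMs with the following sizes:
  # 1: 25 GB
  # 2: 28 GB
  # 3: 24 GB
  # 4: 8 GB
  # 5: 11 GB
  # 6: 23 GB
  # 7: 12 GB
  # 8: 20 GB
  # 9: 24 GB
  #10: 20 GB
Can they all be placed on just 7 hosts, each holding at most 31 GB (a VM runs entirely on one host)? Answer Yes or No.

No

Total = 195 GB; ⌈195/31⌉ = 7.
The bound of 7 does not rule out 7, but exhaustive search shows no assignment into 7 hosts of capacity 31 GB exists — the minimum is 8.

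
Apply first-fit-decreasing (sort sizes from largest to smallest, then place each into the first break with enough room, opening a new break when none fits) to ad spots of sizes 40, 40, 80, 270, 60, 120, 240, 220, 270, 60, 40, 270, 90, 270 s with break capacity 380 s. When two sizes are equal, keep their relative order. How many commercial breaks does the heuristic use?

6

Sorted descending: 270, 270, 270, 270, 240, 220, 120, 90, 80, 60, 60, 40, 40, 40.
  270 → break 1 (new)  [load 270/380]
  270 → break 2 (new)  [load 270/380]
  270 → break 3 (new)  [load 270/380]
  270 → break 4 (new)  [load 270/380]
  240 → break 5 (new)  [load 240/380]
  220 → break 6 (new)  [load 220/380]
  120 → break 5  [load 360/380]
  90 → break 1  [load 360/380]
  80 → break 2  [load 350/380]
  60 → break 3  [load 330/380]
  60 → break 4  [load 330/380]
  40 → break 3  [load 370/380]
  40 → break 4  [load 370/380]
  40 → break 6  [load 260/380]
6 commercial breaks opened.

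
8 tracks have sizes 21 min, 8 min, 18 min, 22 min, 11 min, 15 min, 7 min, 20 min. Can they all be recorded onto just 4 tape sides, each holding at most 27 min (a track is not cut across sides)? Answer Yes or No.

No

Total = 122 min; ⌈122/27⌉ = 5.
At least 5 tape sides are required, but only 4 are allowed.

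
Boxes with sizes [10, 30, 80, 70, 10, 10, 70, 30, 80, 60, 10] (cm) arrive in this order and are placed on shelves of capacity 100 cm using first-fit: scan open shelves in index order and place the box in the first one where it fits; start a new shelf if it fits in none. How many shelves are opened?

6

  10 → shelf 1 (new)  [load 10/100]
  30 → shelf 1  [load 40/100]
  80 → shelf 2 (new)  [load 80/100]
  70 → shelf 3 (new)  [load 70/100]
  10 → shelf 1  [load 50/100]
  10 → shelf 1  [load 60/100]
  70 → shelf 4 (new)  [load 70/100]
  30 → shelf 1  [load 90/100]
  80 → shelf 5 (new)  [load 80/100]
  60 → shelf 6 (new)  [load 60/100]
  10 → shelf 1  [load 100/100]
6 shelves opened.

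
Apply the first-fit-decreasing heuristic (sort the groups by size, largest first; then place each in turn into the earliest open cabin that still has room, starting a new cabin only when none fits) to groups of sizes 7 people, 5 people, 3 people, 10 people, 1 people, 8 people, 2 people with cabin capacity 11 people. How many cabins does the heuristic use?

Sorted descending: 10, 8, 7, 5, 3, 2, 1.
  10 → cabin 1 (new)  [load 10/11]
  8 → cabin 2 (new)  [load 8/11]
  7 → cabin 3 (new)  [load 7/11]
  5 → cabin 4 (new)  [load 5/11]
  3 → cabin 2  [load 11/11]
  2 → cabin 3  [load 9/11]
  1 → cabin 1  [load 11/11]
4 cabins opened.

4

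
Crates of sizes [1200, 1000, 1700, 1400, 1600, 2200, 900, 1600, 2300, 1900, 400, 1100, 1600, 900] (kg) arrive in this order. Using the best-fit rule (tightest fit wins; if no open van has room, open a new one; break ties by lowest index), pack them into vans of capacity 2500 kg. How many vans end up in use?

  1200 → van 1 (new)  [load 1200/2500]
  1000 → van 1  [load 2200/2500]
  1700 → van 2 (new)  [load 1700/2500]
  1400 → van 3 (new)  [load 1400/2500]
  1600 → van 4 (new)  [load 1600/2500]
  2200 → van 5 (new)  [load 2200/2500]
  900 → van 4  [load 2500/2500]
  1600 → van 6 (new)  [load 1600/2500]
  2300 → van 7 (new)  [load 2300/2500]
  1900 → van 8 (new)  [load 1900/2500]
  400 → van 8  [load 2300/2500]
  1100 → van 3  [load 2500/2500]
  1600 → van 9 (new)  [load 1600/2500]
  900 → van 6  [load 2500/2500]
9 vans opened.

9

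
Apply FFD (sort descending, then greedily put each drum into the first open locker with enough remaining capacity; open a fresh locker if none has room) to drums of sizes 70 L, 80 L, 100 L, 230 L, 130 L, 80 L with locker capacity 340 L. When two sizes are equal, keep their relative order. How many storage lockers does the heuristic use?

3

Sorted descending: 230, 130, 100, 80, 80, 70.
  230 → locker 1 (new)  [load 230/340]
  130 → locker 2 (new)  [load 130/340]
  100 → locker 1  [load 330/340]
  80 → locker 2  [load 210/340]
  80 → locker 2  [load 290/340]
  70 → locker 3 (new)  [load 70/340]
3 storage lockers opened.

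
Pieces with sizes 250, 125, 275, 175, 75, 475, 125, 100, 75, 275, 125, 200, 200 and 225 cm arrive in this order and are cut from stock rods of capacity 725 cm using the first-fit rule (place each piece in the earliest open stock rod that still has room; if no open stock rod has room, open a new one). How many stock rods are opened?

  250 → stock rod 1 (new)  [load 250/725]
  125 → stock rod 1  [load 375/725]
  275 → stock rod 1  [load 650/725]
  175 → stock rod 2 (new)  [load 175/725]
  75 → stock rod 1  [load 725/725]
  475 → stock rod 2  [load 650/725]
  125 → stock rod 3 (new)  [load 125/725]
  100 → stock rod 3  [load 225/725]
  75 → stock rod 2  [load 725/725]
  275 → stock rod 3  [load 500/725]
  125 → stock rod 3  [load 625/725]
  200 → stock rod 4 (new)  [load 200/725]
  200 → stock rod 4  [load 400/725]
  225 → stock rod 4  [load 625/725]
4 stock rods opened.

4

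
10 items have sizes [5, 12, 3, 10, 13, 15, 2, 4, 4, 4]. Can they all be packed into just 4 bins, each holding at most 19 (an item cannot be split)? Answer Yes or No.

A valid assignment using 4 bins:
  bin 1: 15 + 4 = 19
  bin 2: 13 + 5 = 18
  bin 3: 12 + 4 + 3 = 19
  bin 4: 10 + 4 + 2 = 16
Every load is within 19, so 4 bins suffice.

Yes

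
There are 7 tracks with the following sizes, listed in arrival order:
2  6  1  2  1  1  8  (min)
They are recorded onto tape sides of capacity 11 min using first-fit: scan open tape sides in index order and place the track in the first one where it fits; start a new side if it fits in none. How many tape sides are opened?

  2 → side 1 (new)  [load 2/11]
  6 → side 1  [load 8/11]
  1 → side 1  [load 9/11]
  2 → side 1  [load 11/11]
  1 → side 2 (new)  [load 1/11]
  1 → side 2  [load 2/11]
  8 → side 2  [load 10/11]
2 tape sides opened.

2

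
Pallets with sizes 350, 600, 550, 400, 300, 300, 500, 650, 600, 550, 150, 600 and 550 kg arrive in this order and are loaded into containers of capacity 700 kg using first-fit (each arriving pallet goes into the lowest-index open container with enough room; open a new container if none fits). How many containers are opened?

10

  350 → container 1 (new)  [load 350/700]
  600 → container 2 (new)  [load 600/700]
  550 → container 3 (new)  [load 550/700]
  400 → container 4 (new)  [load 400/700]
  300 → container 1  [load 650/700]
  300 → container 4  [load 700/700]
  500 → container 5 (new)  [load 500/700]
  650 → container 6 (new)  [load 650/700]
  600 → container 7 (new)  [load 600/700]
  550 → container 8 (new)  [load 550/700]
  150 → container 3  [load 700/700]
  600 → container 9 (new)  [load 600/700]
  550 → container 10 (new)  [load 550/700]
10 containers opened.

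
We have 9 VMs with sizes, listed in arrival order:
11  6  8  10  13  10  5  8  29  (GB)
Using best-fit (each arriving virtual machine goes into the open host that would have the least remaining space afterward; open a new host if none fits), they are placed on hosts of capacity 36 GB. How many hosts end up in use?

3

  11 → host 1 (new)  [load 11/36]
  6 → host 1  [load 17/36]
  8 → host 1  [load 25/36]
  10 → host 1  [load 35/36]
  13 → host 2 (new)  [load 13/36]
  10 → host 2  [load 23/36]
  5 → host 2  [load 28/36]
  8 → host 2  [load 36/36]
  29 → host 3 (new)  [load 29/36]
3 hosts opened.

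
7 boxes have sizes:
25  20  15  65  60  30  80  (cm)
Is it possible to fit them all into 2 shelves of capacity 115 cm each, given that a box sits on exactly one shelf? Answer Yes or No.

Total = 295 cm; ⌈295/115⌉ = 3.
At least 3 shelves are required, but only 2 are allowed.

No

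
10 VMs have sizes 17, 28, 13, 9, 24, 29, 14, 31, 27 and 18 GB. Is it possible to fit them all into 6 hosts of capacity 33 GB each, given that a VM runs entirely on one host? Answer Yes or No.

Total = 210 GB; ⌈210/33⌉ = 7.
At least 7 hosts are required, but only 6 are allowed.

No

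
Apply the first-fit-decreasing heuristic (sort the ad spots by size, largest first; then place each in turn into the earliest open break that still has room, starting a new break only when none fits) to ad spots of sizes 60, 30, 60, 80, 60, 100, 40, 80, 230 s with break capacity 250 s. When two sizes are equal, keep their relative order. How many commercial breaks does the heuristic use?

4

Sorted descending: 230, 100, 80, 80, 60, 60, 60, 40, 30.
  230 → break 1 (new)  [load 230/250]
  100 → break 2 (new)  [load 100/250]
  80 → break 2  [load 180/250]
  80 → break 3 (new)  [load 80/250]
  60 → break 2  [load 240/250]
  60 → break 3  [load 140/250]
  60 → break 3  [load 200/250]
  40 → break 3  [load 240/250]
  30 → break 4 (new)  [load 30/250]
4 commercial breaks opened.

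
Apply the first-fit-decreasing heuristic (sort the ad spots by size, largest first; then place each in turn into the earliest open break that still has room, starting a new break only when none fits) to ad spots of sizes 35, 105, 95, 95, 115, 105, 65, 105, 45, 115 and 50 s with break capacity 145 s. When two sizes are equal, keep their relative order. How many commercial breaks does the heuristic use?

Sorted descending: 115, 115, 105, 105, 105, 95, 95, 65, 50, 45, 35.
  115 → break 1 (new)  [load 115/145]
  115 → break 2 (new)  [load 115/145]
  105 → break 3 (new)  [load 105/145]
  105 → break 4 (new)  [load 105/145]
  105 → break 5 (new)  [load 105/145]
  95 → break 6 (new)  [load 95/145]
  95 → break 7 (new)  [load 95/145]
  65 → break 8 (new)  [load 65/145]
  50 → break 6  [load 145/145]
  45 → break 7  [load 140/145]
  35 → break 3  [load 140/145]
8 commercial breaks opened.

8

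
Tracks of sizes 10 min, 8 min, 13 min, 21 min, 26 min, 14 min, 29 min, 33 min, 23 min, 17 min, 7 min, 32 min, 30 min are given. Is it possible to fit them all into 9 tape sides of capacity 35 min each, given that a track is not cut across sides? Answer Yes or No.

Yes

A valid assignment using 9 tape sides:
  side 1: 33 = 33
  side 2: 32 = 32
  side 3: 30 = 30
  side 4: 29 = 29
  side 5: 26 + 8 = 34
  side 6: 23 + 10 = 33
  side 7: 21 + 14 = 35
  side 8: 17 + 13 = 30
  side 9: 7 = 7
Every load is within 35 min, so 9 tape sides suffice.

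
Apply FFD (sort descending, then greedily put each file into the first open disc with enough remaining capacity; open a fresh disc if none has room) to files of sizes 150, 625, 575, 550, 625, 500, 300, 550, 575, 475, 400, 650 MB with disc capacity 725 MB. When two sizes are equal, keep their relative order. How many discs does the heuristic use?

10

Sorted descending: 650, 625, 625, 575, 575, 550, 550, 500, 475, 400, 300, 150.
  650 → disc 1 (new)  [load 650/725]
  625 → disc 2 (new)  [load 625/725]
  625 → disc 3 (new)  [load 625/725]
  575 → disc 4 (new)  [load 575/725]
  575 → disc 5 (new)  [load 575/725]
  550 → disc 6 (new)  [load 550/725]
  550 → disc 7 (new)  [load 550/725]
  500 → disc 8 (new)  [load 500/725]
  475 → disc 9 (new)  [load 475/725]
  400 → disc 10 (new)  [load 400/725]
  300 → disc 10  [load 700/725]
  150 → disc 4  [load 725/725]
10 discs opened.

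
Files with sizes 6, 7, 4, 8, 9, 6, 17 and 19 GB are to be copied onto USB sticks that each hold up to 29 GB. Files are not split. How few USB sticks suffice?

3

Total = 19 + 17 + 9 + 8 + 7 + 6 + 6 + 4 = 76 GB.
Lower bound: ⌈76/29⌉ = 3 USB sticks.
A packing using 3 USB sticks:
  USB stick 1: 19 + 9 = 28
  USB stick 2: 17 + 8 + 4 = 29
  USB stick 3: 7 + 6 + 6 = 19
This matches the lower bound, so 3 is optimal.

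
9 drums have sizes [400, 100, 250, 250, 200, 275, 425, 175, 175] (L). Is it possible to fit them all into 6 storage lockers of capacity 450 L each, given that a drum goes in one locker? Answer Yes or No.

A valid assignment using 6 storage lockers:
  locker 1: 425 = 425
  locker 2: 400 = 400
  locker 3: 275 + 175 = 450
  locker 4: 250 + 200 = 450
  locker 5: 250 + 175 = 425
  locker 6: 100 = 100
Every load is within 450 L, so 6 storage lockers suffice.

Yes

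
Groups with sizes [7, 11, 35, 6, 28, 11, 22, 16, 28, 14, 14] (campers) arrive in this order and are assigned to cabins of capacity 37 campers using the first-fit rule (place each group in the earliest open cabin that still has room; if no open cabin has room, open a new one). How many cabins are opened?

  7 → cabin 1 (new)  [load 7/37]
  11 → cabin 1  [load 18/37]
  35 → cabin 2 (new)  [load 35/37]
  6 → cabin 1  [load 24/37]
  28 → cabin 3 (new)  [load 28/37]
  11 → cabin 1  [load 35/37]
  22 → cabin 4 (new)  [load 22/37]
  16 → cabin 5 (new)  [load 16/37]
  28 → cabin 6 (new)  [load 28/37]
  14 → cabin 4  [load 36/37]
  14 → cabin 5  [load 30/37]
6 cabins opened.

6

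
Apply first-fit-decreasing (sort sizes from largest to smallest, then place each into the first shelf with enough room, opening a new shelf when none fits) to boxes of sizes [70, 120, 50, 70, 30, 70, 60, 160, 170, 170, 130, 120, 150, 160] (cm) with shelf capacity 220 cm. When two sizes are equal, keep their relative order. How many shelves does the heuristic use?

Sorted descending: 170, 170, 160, 160, 150, 130, 120, 120, 70, 70, 70, 60, 50, 30.
  170 → shelf 1 (new)  [load 170/220]
  170 → shelf 2 (new)  [load 170/220]
  160 → shelf 3 (new)  [load 160/220]
  160 → shelf 4 (new)  [load 160/220]
  150 → shelf 5 (new)  [load 150/220]
  130 → shelf 6 (new)  [load 130/220]
  120 → shelf 7 (new)  [load 120/220]
  120 → shelf 8 (new)  [load 120/220]
  70 → shelf 5  [load 220/220]
  70 → shelf 6  [load 200/220]
  70 → shelf 7  [load 190/220]
  60 → shelf 3  [load 220/220]
  50 → shelf 1  [load 220/220]
  30 → shelf 2  [load 200/220]
8 shelves opened.

8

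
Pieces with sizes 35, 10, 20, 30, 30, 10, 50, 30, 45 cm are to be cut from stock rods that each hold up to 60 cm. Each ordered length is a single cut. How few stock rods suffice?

Total = 50 + 45 + 35 + 30 + 30 + 30 + 20 + 10 + 10 = 260 cm.
Lower bound: ⌈260/60⌉ = 5 stock rods.
A packing using 5 stock rods:
  stock rod 1: 50 + 10 = 60
  stock rod 2: 45 + 10 = 55
  stock rod 3: 35 + 20 = 55
  stock rod 4: 30 + 30 = 60
  stock rod 5: 30 = 30
This matches the lower bound, so 5 is optimal.

5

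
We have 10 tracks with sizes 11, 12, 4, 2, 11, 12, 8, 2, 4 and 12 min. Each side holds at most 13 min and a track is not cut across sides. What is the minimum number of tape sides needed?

7

Total = 12 + 12 + 12 + 11 + 11 + 8 + 4 + 4 + 2 + 2 = 78 min.
Lower bound: ⌈78/13⌉ = 6 tape sides.
A packing using 7 tape sides:
  side 1: 12 = 12
  side 2: 12 = 12
  side 3: 12 = 12
  side 4: 11 + 2 = 13
  side 5: 11 + 2 = 13
  side 6: 8 + 4 = 12
  side 7: 4 = 4
No arrangement into 6 tape sides stays within capacity, so 7 is optimal.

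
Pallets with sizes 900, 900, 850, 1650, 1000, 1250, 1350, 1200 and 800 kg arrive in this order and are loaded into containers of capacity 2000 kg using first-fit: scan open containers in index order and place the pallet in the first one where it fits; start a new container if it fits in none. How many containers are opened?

6

  900 → container 1 (new)  [load 900/2000]
  900 → container 1  [load 1800/2000]
  850 → container 2 (new)  [load 850/2000]
  1650 → container 3 (new)  [load 1650/2000]
  1000 → container 2  [load 1850/2000]
  1250 → container 4 (new)  [load 1250/2000]
  1350 → container 5 (new)  [load 1350/2000]
  1200 → container 6 (new)  [load 1200/2000]
  800 → container 6  [load 2000/2000]
6 containers opened.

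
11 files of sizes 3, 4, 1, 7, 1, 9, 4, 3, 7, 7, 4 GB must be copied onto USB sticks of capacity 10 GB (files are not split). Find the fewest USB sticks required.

Total = 9 + 7 + 7 + 7 + 4 + 4 + 4 + 3 + 3 + 1 + 1 = 50 GB.
Lower bound: ⌈50/10⌉ = 5 USB sticks.
A packing using 6 USB sticks:
  USB stick 1: 9 + 1 = 10
  USB stick 2: 7 + 3 = 10
  USB stick 3: 7 + 3 = 10
  USB stick 4: 7 + 1 = 8
  USB stick 5: 4 + 4 = 8
  USB stick 6: 4 = 4
No arrangement into 5 USB sticks stays within capacity, so 6 is optimal.

6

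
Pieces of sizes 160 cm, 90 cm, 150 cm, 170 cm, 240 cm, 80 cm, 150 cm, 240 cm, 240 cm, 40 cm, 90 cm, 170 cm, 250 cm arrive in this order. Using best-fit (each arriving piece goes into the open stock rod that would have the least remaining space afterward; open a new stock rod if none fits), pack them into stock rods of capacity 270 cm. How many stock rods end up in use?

  160 → stock rod 1 (new)  [load 160/270]
  90 → stock rod 1  [load 250/270]
  150 → stock rod 2 (new)  [load 150/270]
  170 → stock rod 3 (new)  [load 170/270]
  240 → stock rod 4 (new)  [load 240/270]
  80 → stock rod 3  [load 250/270]
  150 → stock rod 5 (new)  [load 150/270]
  240 → stock rod 6 (new)  [load 240/270]
  240 → stock rod 7 (new)  [load 240/270]
  40 → stock rod 2  [load 190/270]
  90 → stock rod 5  [load 240/270]
  170 → stock rod 8 (new)  [load 170/270]
  250 → stock rod 9 (new)  [load 250/270]
9 stock rods opened.

9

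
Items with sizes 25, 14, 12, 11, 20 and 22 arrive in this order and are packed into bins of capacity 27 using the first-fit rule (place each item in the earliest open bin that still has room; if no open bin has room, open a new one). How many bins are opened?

5

  25 → bin 1 (new)  [load 25/27]
  14 → bin 2 (new)  [load 14/27]
  12 → bin 2  [load 26/27]
  11 → bin 3 (new)  [load 11/27]
  20 → bin 4 (new)  [load 20/27]
  22 → bin 5 (new)  [load 22/27]
5 bins opened.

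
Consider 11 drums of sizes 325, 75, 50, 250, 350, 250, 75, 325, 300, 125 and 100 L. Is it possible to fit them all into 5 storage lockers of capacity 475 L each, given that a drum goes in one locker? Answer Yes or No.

No

Total = 2225 L; ⌈2225/475⌉ = 5.
6 drums each exceed half the capacity and cannot share a locker, forcing at least 6 storage lockers.
At least 6 storage lockers are required, but only 5 are allowed.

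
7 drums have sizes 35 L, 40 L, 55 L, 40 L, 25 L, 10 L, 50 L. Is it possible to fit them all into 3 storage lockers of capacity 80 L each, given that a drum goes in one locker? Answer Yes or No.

No

Total = 255 L; ⌈255/80⌉ = 4.
At least 4 storage lockers are required, but only 3 are allowed.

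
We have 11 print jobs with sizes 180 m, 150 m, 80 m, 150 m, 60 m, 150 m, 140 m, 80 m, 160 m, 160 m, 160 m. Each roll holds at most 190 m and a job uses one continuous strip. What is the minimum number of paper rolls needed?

10

Total = 180 + 160 + 160 + 160 + 150 + 150 + 150 + 140 + 80 + 80 + 60 = 1470 m.
Lower bound: ⌈1470/190⌉ = 8 paper rolls.
A packing using 10 paper rolls:
  roll 1: 180 = 180
  roll 2: 160 = 160
  roll 3: 160 = 160
  roll 4: 160 = 160
  roll 5: 150 = 150
  roll 6: 150 = 150
  roll 7: 150 = 150
  roll 8: 140 = 140
  roll 9: 80 + 80 = 160
  roll 10: 60 = 60
No arrangement into 9 paper rolls stays within capacity, so 10 is optimal.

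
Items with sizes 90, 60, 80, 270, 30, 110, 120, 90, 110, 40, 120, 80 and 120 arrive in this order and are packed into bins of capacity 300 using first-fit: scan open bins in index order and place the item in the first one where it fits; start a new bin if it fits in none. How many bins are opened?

5

  90 → bin 1 (new)  [load 90/300]
  60 → bin 1  [load 150/300]
  80 → bin 1  [load 230/300]
  270 → bin 2 (new)  [load 270/300]
  30 → bin 1  [load 260/300]
  110 → bin 3 (new)  [load 110/300]
  120 → bin 3  [load 230/300]
  90 → bin 4 (new)  [load 90/300]
  110 → bin 4  [load 200/300]
  40 → bin 1  [load 300/300]
  120 → bin 5 (new)  [load 120/300]
  80 → bin 4  [load 280/300]
  120 → bin 5  [load 240/300]
5 bins opened.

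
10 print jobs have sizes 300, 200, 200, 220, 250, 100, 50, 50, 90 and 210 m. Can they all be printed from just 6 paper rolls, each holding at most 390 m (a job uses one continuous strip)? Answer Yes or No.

Yes

A valid assignment using 6 paper rolls:
  roll 1: 300 + 90 = 390
  roll 2: 250 + 100 = 350
  roll 3: 220 + 50 + 50 = 320
  roll 4: 210 = 210
  roll 5: 200 = 200
  roll 6: 200 = 200
Every load is within 390 m, so 6 paper rolls suffice.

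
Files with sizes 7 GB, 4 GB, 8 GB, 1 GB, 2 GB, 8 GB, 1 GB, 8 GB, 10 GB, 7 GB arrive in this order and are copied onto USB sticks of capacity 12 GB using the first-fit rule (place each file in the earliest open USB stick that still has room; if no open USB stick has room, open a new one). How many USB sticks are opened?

6

  7 → USB stick 1 (new)  [load 7/12]
  4 → USB stick 1  [load 11/12]
  8 → USB stick 2 (new)  [load 8/12]
  1 → USB stick 1  [load 12/12]
  2 → USB stick 2  [load 10/12]
  8 → USB stick 3 (new)  [load 8/12]
  1 → USB stick 2  [load 11/12]
  8 → USB stick 4 (new)  [load 8/12]
  10 → USB stick 5 (new)  [load 10/12]
  7 → USB stick 6 (new)  [load 7/12]
6 USB sticks opened.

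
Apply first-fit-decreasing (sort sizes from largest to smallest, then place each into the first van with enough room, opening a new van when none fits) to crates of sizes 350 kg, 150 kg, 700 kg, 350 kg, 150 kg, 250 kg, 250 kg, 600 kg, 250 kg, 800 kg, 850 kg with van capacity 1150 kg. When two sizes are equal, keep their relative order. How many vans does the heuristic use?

5

Sorted descending: 850, 800, 700, 600, 350, 350, 250, 250, 250, 150, 150.
  850 → van 1 (new)  [load 850/1150]
  800 → van 2 (new)  [load 800/1150]
  700 → van 3 (new)  [load 700/1150]
  600 → van 4 (new)  [load 600/1150]
  350 → van 2  [load 1150/1150]
  350 → van 3  [load 1050/1150]
  250 → van 1  [load 1100/1150]
  250 → van 4  [load 850/1150]
  250 → van 4  [load 1100/1150]
  150 → van 5 (new)  [load 150/1150]
  150 → van 5  [load 300/1150]
5 vans opened.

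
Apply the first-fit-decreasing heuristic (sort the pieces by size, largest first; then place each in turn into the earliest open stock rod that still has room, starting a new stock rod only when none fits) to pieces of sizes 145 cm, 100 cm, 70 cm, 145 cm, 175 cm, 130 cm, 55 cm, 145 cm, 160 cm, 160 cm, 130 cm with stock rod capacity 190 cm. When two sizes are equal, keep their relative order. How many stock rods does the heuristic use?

Sorted descending: 175, 160, 160, 145, 145, 145, 130, 130, 100, 70, 55.
  175 → stock rod 1 (new)  [load 175/190]
  160 → stock rod 2 (new)  [load 160/190]
  160 → stock rod 3 (new)  [load 160/190]
  145 → stock rod 4 (new)  [load 145/190]
  145 → stock rod 5 (new)  [load 145/190]
  145 → stock rod 6 (new)  [load 145/190]
  130 → stock rod 7 (new)  [load 130/190]
  130 → stock rod 8 (new)  [load 130/190]
  100 → stock rod 9 (new)  [load 100/190]
  70 → stock rod 9  [load 170/190]
  55 → stock rod 7  [load 185/190]
9 stock rods opened.

9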